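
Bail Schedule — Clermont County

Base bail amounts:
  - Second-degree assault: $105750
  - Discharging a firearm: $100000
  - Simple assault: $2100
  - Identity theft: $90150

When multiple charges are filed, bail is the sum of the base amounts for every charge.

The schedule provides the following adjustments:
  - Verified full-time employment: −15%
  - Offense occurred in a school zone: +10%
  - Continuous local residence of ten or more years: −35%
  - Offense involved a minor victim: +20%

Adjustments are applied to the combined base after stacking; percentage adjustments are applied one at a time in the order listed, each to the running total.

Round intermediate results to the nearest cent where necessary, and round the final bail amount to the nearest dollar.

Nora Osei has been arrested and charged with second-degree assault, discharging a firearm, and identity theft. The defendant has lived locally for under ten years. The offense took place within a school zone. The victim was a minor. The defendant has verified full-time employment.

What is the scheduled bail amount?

$332000

Base amounts from the schedule: second-degree assault $105750; discharging a firearm $100000; identity theft $90150.
Stacking rule: sum of all bases. $105750 + $100000 + $90150 = $295900.
Verified full-time employment (−15%): $295900 × 0.85 = $251515.
Offense occurred in a school zone (+10%): $251515 × 1.1 = $276666.50.
Offense involved a minor victim (+20%): $276666.50 × 1.2 = $331999.80.
Rounded to the nearest dollar: $332000.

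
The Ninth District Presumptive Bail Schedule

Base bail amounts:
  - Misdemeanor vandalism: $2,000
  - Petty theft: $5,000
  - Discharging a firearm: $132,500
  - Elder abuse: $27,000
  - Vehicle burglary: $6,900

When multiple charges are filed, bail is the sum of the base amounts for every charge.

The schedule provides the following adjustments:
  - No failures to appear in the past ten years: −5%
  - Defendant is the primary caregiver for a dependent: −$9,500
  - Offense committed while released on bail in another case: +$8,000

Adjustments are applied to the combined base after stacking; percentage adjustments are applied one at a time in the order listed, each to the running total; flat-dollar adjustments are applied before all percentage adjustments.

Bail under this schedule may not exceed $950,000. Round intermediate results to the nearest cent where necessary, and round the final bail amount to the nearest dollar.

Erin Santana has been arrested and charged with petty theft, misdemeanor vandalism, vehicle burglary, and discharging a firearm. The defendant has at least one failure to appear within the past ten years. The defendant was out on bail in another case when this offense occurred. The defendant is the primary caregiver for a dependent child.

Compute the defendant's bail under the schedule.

Base amounts from the schedule: petty theft $5,000; misdemeanor vandalism $2,000; vehicle burglary $6,900; discharging a firearm $132,500.
Stacking rule: sum of all bases. $5,000 + $2,000 + $6,900 + $132,500 = $146,400.
Defendant is the primary caregiver for a dependent (−$9,500 flat): $146,400 − $9,500 = $136,900.
Offense committed while released on bail in another case (+$8,000 flat): $136,900 + $8,000 = $144,900.
$144,900 is within the $950,000 maximum.

$144,900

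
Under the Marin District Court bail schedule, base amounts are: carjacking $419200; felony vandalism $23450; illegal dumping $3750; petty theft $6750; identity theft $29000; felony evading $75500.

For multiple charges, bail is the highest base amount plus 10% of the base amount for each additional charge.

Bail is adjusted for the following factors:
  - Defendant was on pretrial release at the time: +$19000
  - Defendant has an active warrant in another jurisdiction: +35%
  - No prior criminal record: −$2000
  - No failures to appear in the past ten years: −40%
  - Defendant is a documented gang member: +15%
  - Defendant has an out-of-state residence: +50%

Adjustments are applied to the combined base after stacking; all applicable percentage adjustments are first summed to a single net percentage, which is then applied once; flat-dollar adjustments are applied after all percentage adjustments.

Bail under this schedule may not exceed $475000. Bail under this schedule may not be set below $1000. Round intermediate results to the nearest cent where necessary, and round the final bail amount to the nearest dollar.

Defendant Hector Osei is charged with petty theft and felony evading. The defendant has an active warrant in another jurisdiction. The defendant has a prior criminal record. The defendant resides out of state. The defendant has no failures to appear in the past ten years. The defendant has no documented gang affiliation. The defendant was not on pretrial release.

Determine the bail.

Base amounts from the schedule: petty theft $6750; felony evading $75500.
Stacking rule: highest base plus 10% of each additional charge. Highest is felony evading at $75500. Additional: $6750 × 10% = $675. Combined base = $75500 + $675 = $76175.
Net percentage adjustment: +35% −40% +50% = +45%. $76175 × 1.45 = $110453.75.
$110453.75 is within the $475000 maximum.
$110453.75 is at or above the $1000 minimum.
Rounded to the nearest dollar: $110454.

$110454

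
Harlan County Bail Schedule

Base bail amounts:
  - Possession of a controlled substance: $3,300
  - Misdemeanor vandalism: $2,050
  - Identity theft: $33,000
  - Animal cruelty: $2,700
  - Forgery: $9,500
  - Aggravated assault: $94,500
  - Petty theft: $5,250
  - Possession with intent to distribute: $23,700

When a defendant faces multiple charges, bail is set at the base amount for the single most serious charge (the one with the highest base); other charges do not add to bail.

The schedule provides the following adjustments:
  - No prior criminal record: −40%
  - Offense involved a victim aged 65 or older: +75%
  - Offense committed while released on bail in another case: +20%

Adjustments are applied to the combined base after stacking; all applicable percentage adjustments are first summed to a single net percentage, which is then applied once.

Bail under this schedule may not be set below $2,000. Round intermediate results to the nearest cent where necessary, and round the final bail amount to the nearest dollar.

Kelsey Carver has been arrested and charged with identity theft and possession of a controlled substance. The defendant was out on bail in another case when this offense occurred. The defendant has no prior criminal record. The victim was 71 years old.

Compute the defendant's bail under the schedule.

Base amounts from the schedule: identity theft $33,000; possession of a controlled substance $3,300.
Stacking rule: use the highest base only. Highest is identity theft at $33,000. Combined base = $33,000.
Net percentage adjustment: −40% +75% +20% = +55%. $33,000 × 1.55 = $51,150.
$51,150 is at or above the $2,000 minimum.

$51,150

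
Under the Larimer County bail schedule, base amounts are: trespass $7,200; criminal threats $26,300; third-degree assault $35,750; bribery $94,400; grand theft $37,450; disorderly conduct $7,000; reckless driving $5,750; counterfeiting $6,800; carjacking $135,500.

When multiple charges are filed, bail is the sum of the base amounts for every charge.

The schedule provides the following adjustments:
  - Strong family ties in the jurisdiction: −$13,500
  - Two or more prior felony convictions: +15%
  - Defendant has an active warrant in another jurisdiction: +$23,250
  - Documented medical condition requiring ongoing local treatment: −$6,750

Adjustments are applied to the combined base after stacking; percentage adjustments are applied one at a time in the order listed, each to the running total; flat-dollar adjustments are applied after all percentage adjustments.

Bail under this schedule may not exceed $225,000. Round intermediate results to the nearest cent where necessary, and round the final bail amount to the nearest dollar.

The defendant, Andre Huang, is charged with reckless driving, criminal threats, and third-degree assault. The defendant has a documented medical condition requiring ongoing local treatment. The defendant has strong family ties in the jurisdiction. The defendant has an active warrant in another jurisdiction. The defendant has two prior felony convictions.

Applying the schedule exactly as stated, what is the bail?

$80,970

Base amounts from the schedule: reckless driving $5,750; criminal threats $26,300; third-degree assault $35,750.
Stacking rule: sum of all bases. $5,750 + $26,300 + $35,750 = $67,800.
Two or more prior felony convictions (+15%): $67,800 × 1.15 = $77,970.
Strong family ties in the jurisdiction (−$13,500 flat): $77,970 − $13,500 = $64,470.
Defendant has an active warrant in another jurisdiction (+$23,250 flat): $64,470 + $23,250 = $87,720.
Documented medical condition requiring ongoing local treatment (−$6,750 flat): $87,720 − $6,750 = $80,970.
$80,970 is within the $225,000 maximum.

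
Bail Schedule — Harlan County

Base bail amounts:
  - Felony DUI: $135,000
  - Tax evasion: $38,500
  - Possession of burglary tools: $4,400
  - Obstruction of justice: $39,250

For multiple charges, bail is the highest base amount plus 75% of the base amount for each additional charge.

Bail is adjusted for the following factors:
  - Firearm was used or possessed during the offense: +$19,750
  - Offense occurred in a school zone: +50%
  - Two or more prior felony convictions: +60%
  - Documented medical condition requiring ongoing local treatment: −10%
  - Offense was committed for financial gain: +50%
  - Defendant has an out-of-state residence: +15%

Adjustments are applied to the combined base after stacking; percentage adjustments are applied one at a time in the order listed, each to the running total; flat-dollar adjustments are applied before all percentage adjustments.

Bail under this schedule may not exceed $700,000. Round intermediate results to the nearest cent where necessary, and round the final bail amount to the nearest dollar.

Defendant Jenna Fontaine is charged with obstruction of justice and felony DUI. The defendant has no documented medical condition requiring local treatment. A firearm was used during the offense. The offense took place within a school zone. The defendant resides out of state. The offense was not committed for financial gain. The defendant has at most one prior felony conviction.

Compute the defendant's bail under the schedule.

Base amounts from the schedule: obstruction of justice $39,250; felony DUI $135,000.
Stacking rule: highest base plus 75% of each additional charge. Highest is felony DUI at $135,000. Additional: $39,250 × 75% = $29,437.50. Combined base = $135,000 + $29,437.50 = $164,437.50.
Firearm was used or possessed during the offense (+$19,750 flat): $164,437.50 + $19,750 = $184,187.50.
Offense occurred in a school zone (+50%): $184,187.50 × 1.5 = $276,281.25.
Defendant has an out-of-state residence (+15%): $276,281.25 × 1.15 = $317,723.44.
$317,723.44 is within the $700,000 maximum.
Rounded to the nearest dollar: $317,723.

$317,723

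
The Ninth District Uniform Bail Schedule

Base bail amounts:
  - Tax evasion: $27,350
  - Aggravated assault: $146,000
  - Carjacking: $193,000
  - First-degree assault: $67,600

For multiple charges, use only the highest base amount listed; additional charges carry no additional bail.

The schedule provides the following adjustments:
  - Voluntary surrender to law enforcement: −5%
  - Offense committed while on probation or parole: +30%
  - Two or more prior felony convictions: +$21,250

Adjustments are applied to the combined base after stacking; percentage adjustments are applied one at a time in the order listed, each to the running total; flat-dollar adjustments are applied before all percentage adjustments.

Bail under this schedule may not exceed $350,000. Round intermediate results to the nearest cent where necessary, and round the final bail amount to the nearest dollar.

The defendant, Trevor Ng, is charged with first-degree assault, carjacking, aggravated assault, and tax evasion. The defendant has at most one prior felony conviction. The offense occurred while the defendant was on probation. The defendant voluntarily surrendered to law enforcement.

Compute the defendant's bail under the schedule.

Base amounts from the schedule: first-degree assault $67,600; carjacking $193,000; aggravated assault $146,000; tax evasion $27,350.
Stacking rule: use the highest base only. Highest is carjacking at $193,000. Combined base = $193,000.
Voluntary surrender to law enforcement (−5%): $193,000 × 0.95 = $183,350.
Offense committed while on probation or parole (+30%): $183,350 × 1.3 = $238,355.
$238,355 is within the $350,000 maximum.

$238,355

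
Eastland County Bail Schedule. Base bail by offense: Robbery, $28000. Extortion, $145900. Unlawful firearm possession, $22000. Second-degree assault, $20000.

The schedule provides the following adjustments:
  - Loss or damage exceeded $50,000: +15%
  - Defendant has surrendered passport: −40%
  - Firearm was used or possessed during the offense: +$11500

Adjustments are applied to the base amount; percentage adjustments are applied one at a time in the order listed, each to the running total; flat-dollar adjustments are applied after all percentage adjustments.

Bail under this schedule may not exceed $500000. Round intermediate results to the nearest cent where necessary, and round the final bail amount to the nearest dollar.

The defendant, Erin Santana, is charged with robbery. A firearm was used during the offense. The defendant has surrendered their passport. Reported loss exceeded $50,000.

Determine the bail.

$30820

Base amounts from the schedule: robbery $28000.
Single charge. Combined base = $28000.
Loss or damage exceeded $50,000 (+15%): $28000 × 1.15 = $32200.
Defendant has surrendered passport (−40%): $32200 × 0.6 = $19320.
Firearm was used or possessed during the offense (+$11500 flat): $19320 + $11500 = $30820.
$30820 is within the $500000 maximum.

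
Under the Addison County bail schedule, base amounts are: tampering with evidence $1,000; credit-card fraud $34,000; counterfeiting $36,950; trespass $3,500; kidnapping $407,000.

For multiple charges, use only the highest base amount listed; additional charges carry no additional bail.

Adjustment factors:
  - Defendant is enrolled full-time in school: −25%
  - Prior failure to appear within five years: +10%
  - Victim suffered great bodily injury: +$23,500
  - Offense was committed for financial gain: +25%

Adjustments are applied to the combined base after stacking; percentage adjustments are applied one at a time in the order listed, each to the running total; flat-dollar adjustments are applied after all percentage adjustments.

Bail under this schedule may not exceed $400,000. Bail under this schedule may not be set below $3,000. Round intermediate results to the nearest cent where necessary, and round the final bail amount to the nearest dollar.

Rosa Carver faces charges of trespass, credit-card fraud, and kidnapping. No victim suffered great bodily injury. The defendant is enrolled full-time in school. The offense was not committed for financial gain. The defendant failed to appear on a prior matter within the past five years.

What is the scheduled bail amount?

Base amounts from the schedule: trespass $3,500; credit-card fraud $34,000; kidnapping $407,000.
Stacking rule: use the highest base only. Highest is kidnapping at $407,000. Combined base = $407,000.
Defendant is enrolled full-time in school (−25%): $407,000 × 0.75 = $305,250.
Prior failure to appear within five years (+10%): $305,250 × 1.1 = $335,775.
$335,775 is within the $400,000 maximum.
$335,775 is at or above the $3,000 minimum.

$335,775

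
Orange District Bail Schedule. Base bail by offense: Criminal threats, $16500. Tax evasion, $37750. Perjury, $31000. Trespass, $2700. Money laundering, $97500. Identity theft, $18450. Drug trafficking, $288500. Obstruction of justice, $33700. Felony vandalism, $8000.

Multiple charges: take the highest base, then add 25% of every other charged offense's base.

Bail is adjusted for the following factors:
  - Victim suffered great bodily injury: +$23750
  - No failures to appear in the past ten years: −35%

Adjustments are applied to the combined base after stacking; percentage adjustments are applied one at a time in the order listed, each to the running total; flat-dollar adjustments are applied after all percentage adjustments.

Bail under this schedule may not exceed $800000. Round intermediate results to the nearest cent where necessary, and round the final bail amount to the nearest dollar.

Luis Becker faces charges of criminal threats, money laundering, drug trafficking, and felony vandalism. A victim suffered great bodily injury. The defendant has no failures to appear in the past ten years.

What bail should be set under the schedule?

Base amounts from the schedule: criminal threats $16500; money laundering $97500; drug trafficking $288500; felony vandalism $8000.
Stacking rule: highest base plus 25% of each additional charge. Highest is drug trafficking at $288500. Additional: $16500 × 25% = $4125; $97500 × 25% = $24375; $8000 × 25% = $2000. Combined base = $288500 + $30500 = $319000.
No failures to appear in the past ten years (−35%): $319000 × 0.65 = $207350.
Victim suffered great bodily injury (+$23750 flat): $207350 + $23750 = $231100.
$231100 is within the $800000 maximum.

$231100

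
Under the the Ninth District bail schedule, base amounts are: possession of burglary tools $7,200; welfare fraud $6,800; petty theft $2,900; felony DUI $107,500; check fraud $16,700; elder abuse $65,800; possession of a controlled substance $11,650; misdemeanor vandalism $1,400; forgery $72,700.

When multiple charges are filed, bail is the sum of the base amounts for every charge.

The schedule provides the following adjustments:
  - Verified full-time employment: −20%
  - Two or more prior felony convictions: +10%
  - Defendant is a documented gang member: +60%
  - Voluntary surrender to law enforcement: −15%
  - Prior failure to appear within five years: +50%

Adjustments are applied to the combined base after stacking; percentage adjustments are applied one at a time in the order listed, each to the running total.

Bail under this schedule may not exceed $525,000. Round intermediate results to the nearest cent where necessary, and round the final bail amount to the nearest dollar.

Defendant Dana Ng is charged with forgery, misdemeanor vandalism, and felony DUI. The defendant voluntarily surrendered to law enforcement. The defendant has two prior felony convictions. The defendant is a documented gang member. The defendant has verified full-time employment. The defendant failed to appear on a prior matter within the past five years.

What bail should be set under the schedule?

$326,008

Base amounts from the schedule: forgery $72,700; misdemeanor vandalism $1,400; felony DUI $107,500.
Stacking rule: sum of all bases. $72,700 + $1,400 + $107,500 = $181,600.
Verified full-time employment (−20%): $181,600 × 0.8 = $145,280.
Two or more prior felony convictions (+10%): $145,280 × 1.1 = $159,808.
Defendant is a documented gang member (+60%): $159,808 × 1.6 = $255,692.80.
Voluntary surrender to law enforcement (−15%): $255,692.80 × 0.85 = $217,338.88.
Prior failure to appear within five years (+50%): $217,338.88 × 1.5 = $326,008.32.
$326,008.32 is within the $525,000 maximum.
Rounded to the nearest dollar: $326,008.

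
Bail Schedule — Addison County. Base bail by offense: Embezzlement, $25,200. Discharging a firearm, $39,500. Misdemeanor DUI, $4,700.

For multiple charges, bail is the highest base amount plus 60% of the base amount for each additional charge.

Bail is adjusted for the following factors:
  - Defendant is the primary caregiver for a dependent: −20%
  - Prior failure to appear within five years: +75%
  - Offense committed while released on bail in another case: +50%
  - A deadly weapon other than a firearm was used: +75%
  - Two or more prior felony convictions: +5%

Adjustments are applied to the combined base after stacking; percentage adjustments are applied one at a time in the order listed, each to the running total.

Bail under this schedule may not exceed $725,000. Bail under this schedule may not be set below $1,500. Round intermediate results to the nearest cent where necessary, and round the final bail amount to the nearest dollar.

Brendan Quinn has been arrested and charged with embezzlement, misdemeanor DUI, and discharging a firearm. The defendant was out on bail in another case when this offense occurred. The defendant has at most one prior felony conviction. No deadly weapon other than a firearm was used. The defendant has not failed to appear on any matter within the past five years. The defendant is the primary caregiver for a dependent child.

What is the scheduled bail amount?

Base amounts from the schedule: embezzlement $25,200; misdemeanor DUI $4,700; discharging a firearm $39,500.
Stacking rule: highest base plus 60% of each additional charge. Highest is discharging a firearm at $39,500. Additional: $25,200 × 60% = $15,120; $4,700 × 60% = $2,820. Combined base = $39,500 + $17,940 = $57,440.
Defendant is the primary caregiver for a dependent (−20%): $57,440 × 0.8 = $45,952.
Offense committed while released on bail in another case (+50%): $45,952 × 1.5 = $68,928.
$68,928 is within the $725,000 maximum.
$68,928 is at or above the $1,500 minimum.

$68,928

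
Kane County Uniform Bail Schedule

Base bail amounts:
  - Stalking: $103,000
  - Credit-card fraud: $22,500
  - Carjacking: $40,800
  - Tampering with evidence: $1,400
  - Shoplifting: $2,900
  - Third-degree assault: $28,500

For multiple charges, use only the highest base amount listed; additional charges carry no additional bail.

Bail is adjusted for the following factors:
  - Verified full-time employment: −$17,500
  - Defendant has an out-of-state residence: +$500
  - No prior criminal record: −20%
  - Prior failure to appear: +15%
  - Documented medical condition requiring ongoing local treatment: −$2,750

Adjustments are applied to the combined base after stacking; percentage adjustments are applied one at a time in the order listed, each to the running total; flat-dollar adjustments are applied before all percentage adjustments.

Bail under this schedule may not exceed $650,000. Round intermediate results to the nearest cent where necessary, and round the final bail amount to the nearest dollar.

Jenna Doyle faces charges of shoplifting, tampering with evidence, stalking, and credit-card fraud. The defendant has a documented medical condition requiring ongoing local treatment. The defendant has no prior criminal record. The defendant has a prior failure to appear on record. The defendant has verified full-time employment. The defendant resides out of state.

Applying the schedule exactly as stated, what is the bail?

$76,590

Base amounts from the schedule: shoplifting $2,900; tampering with evidence $1,400; stalking $103,000; credit-card fraud $22,500.
Stacking rule: use the highest base only. Highest is stalking at $103,000. Combined base = $103,000.
Verified full-time employment (−$17,500 flat): $103,000 − $17,500 = $85,500.
Defendant has an out-of-state residence (+$500 flat): $85,500 + $500 = $86,000.
Documented medical condition requiring ongoing local treatment (−$2,750 flat): $86,000 − $2,750 = $83,250.
No prior criminal record (−20%): $83,250 × 0.8 = $66,600.
Prior failure to appear (+15%): $66,600 × 1.15 = $76,590.
$76,590 is within the $650,000 maximum.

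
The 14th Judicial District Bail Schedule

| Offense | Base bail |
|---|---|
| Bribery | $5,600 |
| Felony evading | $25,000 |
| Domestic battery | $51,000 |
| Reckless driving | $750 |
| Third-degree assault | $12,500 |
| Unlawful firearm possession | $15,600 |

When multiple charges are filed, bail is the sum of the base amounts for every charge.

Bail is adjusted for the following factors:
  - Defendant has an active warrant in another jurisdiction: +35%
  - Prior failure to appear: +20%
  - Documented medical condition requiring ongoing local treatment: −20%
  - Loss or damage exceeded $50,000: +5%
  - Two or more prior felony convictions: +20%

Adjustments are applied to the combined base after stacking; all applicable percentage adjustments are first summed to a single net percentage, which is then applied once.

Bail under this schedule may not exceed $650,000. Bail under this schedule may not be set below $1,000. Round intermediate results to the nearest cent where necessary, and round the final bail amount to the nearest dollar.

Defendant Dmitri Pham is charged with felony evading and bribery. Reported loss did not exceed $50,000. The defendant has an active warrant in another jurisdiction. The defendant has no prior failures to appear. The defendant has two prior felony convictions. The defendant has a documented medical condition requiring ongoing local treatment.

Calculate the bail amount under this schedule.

Base amounts from the schedule: felony evading $25,000; bribery $5,600.
Stacking rule: sum of all bases. $25,000 + $5,600 = $30,600.
Net percentage adjustment: +35% −20% +20% = +35%. $30,600 × 1.35 = $41,310.
$41,310 is within the $650,000 maximum.
$41,310 is at or above the $1,000 minimum.

$41,310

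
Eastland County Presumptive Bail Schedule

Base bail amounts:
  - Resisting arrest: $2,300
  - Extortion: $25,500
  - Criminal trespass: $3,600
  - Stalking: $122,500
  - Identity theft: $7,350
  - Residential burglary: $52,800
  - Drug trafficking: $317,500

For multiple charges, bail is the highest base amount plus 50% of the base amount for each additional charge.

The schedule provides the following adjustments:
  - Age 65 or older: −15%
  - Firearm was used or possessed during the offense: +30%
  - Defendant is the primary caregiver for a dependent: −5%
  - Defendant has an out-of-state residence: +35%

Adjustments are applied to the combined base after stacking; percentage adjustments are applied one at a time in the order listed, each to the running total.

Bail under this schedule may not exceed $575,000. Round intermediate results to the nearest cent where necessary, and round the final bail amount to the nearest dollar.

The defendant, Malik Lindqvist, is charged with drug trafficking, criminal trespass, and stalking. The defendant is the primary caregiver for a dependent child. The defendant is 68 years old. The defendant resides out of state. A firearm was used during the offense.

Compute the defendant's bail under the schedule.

$539,301

Base amounts from the schedule: drug trafficking $317,500; criminal trespass $3,600; stalking $122,500.
Stacking rule: highest base plus 50% of each additional charge. Highest is drug trafficking at $317,500. Additional: $3,600 × 50% = $1,800; $122,500 × 50% = $61,250. Combined base = $317,500 + $63,050 = $380,550.
Age 65 or older (−15%): $380,550 × 0.85 = $323,467.50.
Firearm was used or possessed during the offense (+30%): $323,467.50 × 1.3 = $420,507.75.
Defendant is the primary caregiver for a dependent (−5%): $420,507.75 × 0.95 = $399,482.36.
Defendant has an out-of-state residence (+35%): $399,482.36 × 1.35 = $539,301.19.
$539,301.19 is within the $575,000 maximum.
Rounded to the nearest dollar: $539,301.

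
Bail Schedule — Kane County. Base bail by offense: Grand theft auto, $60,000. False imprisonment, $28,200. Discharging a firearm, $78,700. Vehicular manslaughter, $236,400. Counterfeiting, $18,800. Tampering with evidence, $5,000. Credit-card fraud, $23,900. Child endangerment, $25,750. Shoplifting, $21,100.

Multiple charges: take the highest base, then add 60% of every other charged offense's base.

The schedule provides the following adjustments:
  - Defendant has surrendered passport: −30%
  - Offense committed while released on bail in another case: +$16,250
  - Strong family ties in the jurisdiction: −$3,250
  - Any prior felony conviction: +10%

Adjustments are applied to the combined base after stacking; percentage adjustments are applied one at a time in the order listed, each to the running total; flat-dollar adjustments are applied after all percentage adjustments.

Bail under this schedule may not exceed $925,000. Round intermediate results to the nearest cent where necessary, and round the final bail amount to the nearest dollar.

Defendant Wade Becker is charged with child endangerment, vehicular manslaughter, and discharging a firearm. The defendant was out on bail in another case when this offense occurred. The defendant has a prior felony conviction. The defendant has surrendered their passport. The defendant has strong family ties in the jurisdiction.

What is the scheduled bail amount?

Base amounts from the schedule: child endangerment $25,750; vehicular manslaughter $236,400; discharging a firearm $78,700.
Stacking rule: highest base plus 60% of each additional charge. Highest is vehicular manslaughter at $236,400. Additional: $25,750 × 60% = $15,450; $78,700 × 60% = $47,220. Combined base = $236,400 + $62,670 = $299,070.
Defendant has surrendered passport (−30%): $299,070 × 0.7 = $209,349.
Any prior felony conviction (+10%): $209,349 × 1.1 = $230,283.90.
Offense committed while released on bail in another case (+$16,250 flat): $230,283.90 + $16,250 = $246,533.90.
Strong family ties in the jurisdiction (−$3,250 flat): $246,533.90 − $3,250 = $243,283.90.
$243,283.90 is within the $925,000 maximum.
Rounded to the nearest dollar: $243,284.

$243,284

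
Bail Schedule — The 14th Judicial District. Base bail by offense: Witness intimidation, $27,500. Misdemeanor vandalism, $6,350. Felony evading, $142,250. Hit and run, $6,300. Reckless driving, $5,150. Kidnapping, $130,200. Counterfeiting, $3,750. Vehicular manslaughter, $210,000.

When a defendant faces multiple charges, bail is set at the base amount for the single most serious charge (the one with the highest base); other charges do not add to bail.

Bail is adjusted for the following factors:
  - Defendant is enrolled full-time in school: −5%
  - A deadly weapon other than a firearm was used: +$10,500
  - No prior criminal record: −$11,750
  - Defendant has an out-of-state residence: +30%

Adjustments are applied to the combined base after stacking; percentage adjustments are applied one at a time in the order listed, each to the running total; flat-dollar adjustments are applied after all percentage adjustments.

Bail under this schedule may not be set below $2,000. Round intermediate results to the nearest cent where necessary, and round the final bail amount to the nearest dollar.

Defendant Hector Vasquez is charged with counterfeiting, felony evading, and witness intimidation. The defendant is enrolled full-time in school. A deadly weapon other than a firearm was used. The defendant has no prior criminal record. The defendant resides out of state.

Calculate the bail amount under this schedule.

$174,429

Base amounts from the schedule: counterfeiting $3,750; felony evading $142,250; witness intimidation $27,500.
Stacking rule: use the highest base only. Highest is felony evading at $142,250. Combined base = $142,250.
Defendant is enrolled full-time in school (−5%): $142,250 × 0.95 = $135,137.50.
Defendant has an out-of-state residence (+30%): $135,137.50 × 1.3 = $175,678.75.
A deadly weapon other than a firearm was used (+$10,500 flat): $175,678.75 + $10,500 = $186,178.75.
No prior criminal record (−$11,750 flat): $186,178.75 − $11,750 = $174,428.75.
$174,428.75 is at or above the $2,000 minimum.
Rounded to the nearest dollar: $174,429.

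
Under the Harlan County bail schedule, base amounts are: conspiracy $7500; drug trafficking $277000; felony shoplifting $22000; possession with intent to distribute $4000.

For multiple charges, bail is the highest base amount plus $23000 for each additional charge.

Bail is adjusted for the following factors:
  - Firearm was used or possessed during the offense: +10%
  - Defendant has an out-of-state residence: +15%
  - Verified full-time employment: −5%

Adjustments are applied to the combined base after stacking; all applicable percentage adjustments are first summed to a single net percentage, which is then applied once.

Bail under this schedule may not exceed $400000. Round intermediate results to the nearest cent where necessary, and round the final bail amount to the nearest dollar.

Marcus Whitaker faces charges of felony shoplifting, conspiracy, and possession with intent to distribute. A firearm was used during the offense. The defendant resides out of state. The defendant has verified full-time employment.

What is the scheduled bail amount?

Base amounts from the schedule: felony shoplifting $22000; conspiracy $7500; possession with intent to distribute $4000.
Stacking rule: highest base plus $23000 per additional charge. Highest is felony shoplifting at $22000; 2 additional charges → +$46000. Combined base = $68000.
Net percentage adjustment: +10% +15% −5% = +20%. $68000 × 1.2 = $81600.
$81600 is within the $400000 maximum.

$81600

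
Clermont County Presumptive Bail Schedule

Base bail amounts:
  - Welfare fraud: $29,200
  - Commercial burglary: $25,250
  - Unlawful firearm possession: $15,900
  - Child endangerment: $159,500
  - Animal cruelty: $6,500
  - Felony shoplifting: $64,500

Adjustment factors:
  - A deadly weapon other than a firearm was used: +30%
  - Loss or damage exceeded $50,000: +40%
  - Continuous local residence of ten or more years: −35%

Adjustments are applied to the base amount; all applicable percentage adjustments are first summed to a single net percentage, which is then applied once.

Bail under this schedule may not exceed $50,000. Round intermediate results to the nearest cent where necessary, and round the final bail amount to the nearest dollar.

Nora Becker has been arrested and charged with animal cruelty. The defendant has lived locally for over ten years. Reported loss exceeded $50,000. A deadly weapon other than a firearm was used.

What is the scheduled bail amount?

Base amounts from the schedule: animal cruelty $6,500.
Single charge. Combined base = $6,500.
Net percentage adjustment: +30% +40% −35% = +35%. $6,500 × 1.35 = $8,775.
$8,775 is within the $50,000 maximum.

$8,775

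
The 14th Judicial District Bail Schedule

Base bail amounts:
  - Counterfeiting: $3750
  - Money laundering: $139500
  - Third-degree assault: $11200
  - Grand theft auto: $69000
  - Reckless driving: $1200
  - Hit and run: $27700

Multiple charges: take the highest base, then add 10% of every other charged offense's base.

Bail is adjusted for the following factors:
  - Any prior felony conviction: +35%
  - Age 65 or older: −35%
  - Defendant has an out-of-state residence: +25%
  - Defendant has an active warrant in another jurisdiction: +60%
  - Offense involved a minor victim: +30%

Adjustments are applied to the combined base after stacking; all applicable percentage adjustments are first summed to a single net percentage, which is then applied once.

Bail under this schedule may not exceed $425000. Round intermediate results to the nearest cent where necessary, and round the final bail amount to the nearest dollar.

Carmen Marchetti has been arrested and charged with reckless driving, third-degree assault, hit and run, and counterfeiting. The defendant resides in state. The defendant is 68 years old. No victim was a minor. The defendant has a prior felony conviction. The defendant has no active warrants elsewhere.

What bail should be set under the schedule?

Base amounts from the schedule: reckless driving $1200; third-degree assault $11200; hit and run $27700; counterfeiting $3750.
Stacking rule: highest base plus 10% of each additional charge. Highest is hit and run at $27700. Additional: $1200 × 10% = $120; $11200 × 10% = $1120; $3750 × 10% = $375. Combined base = $27700 + $1615 = $29315.
Net percentage adjustment: +35% −35% = +0%. $29315 × 1 = $29315.
$29315 is within the $425000 maximum.

$29315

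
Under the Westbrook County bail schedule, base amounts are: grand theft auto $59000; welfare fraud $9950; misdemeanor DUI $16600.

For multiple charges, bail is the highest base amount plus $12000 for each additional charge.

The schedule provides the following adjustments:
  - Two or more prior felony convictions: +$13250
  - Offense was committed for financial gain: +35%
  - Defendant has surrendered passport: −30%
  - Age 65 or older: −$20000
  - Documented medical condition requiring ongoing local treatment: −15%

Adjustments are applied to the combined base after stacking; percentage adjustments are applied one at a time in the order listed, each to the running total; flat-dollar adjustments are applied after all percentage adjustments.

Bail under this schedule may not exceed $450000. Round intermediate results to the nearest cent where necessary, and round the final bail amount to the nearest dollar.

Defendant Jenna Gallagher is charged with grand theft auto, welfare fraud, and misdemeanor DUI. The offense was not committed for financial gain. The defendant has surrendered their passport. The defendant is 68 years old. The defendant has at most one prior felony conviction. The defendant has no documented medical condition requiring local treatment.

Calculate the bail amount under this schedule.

Base amounts from the schedule: grand theft auto $59000; welfare fraud $9950; misdemeanor DUI $16600.
Stacking rule: highest base plus $12000 per additional charge. Highest is grand theft auto at $59000; 2 additional charges → +$24000. Combined base = $83000.
Defendant has surrendered passport (−30%): $83000 × 0.7 = $58100.
Age 65 or older (−$20000 flat): $58100 − $20000 = $38100.
$38100 is within the $450000 maximum.

$38100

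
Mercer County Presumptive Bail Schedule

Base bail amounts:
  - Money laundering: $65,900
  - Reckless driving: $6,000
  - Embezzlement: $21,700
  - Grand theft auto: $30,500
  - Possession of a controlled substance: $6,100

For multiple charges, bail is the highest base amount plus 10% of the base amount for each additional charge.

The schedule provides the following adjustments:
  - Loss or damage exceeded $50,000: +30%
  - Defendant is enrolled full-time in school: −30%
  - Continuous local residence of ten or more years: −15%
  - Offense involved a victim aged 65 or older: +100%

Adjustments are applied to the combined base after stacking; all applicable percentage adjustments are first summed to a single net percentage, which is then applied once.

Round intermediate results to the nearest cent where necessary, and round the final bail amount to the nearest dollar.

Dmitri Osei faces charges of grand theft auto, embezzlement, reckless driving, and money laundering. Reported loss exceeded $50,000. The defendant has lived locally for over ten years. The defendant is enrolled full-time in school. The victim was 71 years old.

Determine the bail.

Base amounts from the schedule: grand theft auto $30,500; embezzlement $21,700; reckless driving $6,000; money laundering $65,900.
Stacking rule: highest base plus 10% of each additional charge. Highest is money laundering at $65,900. Additional: $30,500 × 10% = $3,050; $21,700 × 10% = $2,170; $6,000 × 10% = $600. Combined base = $65,900 + $5,820 = $71,720.
Net percentage adjustment: +30% −30% −15% +100% = +85%. $71,720 × 1.85 = $132,682.

$132,682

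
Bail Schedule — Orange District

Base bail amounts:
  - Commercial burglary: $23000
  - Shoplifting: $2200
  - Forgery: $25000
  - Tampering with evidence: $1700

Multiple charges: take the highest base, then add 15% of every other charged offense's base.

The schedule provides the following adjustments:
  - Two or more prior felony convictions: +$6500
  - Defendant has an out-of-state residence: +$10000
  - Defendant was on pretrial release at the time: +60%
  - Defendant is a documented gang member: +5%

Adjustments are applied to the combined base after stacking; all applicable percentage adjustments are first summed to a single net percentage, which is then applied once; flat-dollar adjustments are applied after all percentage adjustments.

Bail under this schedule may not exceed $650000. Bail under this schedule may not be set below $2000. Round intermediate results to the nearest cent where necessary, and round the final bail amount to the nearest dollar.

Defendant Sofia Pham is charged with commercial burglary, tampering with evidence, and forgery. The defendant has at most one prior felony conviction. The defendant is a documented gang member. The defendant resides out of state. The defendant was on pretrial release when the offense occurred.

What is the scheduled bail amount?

Base amounts from the schedule: commercial burglary $23000; tampering with evidence $1700; forgery $25000.
Stacking rule: highest base plus 15% of each additional charge. Highest is forgery at $25000. Additional: $23000 × 15% = $3450; $1700 × 15% = $255. Combined base = $25000 + $3705 = $28705.
Net percentage adjustment: +60% +5% = +65%. $28705 × 1.65 = $47363.25.
Defendant has an out-of-state residence (+$10000 flat): $47363.25 + $10000 = $57363.25.
$57363.25 is within the $650000 maximum.
$57363.25 is at or above the $2000 minimum.
Rounded to the nearest dollar: $57363.

$57363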